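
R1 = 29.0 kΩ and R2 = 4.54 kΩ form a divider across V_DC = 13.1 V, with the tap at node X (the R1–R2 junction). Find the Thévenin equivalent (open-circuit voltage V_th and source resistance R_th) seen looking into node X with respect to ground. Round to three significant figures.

V_th ≈ 1.77 V, R_th ≈ 3.93 kΩ

V_th is the unloaded tap voltage: V_DC · R2/(R1+R2) = 13.1 × 0.1354 = 1.773 V.
Zeroing V_DC shorts the top of R1 to ground, so R_th = R1 ‖ R2 = 3.925 kΩ.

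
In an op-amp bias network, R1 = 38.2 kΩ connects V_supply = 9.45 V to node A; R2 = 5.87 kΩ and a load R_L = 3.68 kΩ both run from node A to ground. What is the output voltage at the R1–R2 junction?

R2 ‖ R_L = (5.87 × 3.68)/(5.87 + 3.68) = 2.262 kΩ.
Then V_out = V_supply · R2'/(R1 + R2') = 9.45 × 2.262/40.46 = 0.5283 V.

V_out ≈ 0.528 V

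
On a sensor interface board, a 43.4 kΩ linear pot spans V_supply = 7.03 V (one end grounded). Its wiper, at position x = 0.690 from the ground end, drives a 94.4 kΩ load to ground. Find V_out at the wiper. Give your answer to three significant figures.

The pot divides into 13.45 kΩ above the wiper and 29.95 kΩ below.
Lower segment in parallel with the load: 29.95 ‖ 94.4 = 22.73 kΩ.
V_out = 7.03 × 22.73/(13.45 + 22.73) = 4.416 V.

V_out ≈ 4.42 V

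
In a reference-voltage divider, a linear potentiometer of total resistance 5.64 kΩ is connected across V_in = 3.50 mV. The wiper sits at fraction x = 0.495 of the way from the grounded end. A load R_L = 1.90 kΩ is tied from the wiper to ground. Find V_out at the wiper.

The pot divides into 2.848 kΩ above the wiper and 2.792 kΩ below.
(x·R_p) ‖ R_L = 1.131 kΩ.
V_out = 3.50 × 1.131/(2.848 + 1.131) = 0.9945 mV.
(Unloaded: V_out = x·V_in = 1.73 mV.)

V_out ≈ 0.995 mV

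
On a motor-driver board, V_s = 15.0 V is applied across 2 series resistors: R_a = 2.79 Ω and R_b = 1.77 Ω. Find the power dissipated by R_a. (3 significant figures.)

The common current is I = 15.0/4.560 = 3.289 A.
V(R_a) = I·R = 9.178 V; P = V·I = 9.178 × 3.289 = 30.19 W.

P ≈ 30.2 W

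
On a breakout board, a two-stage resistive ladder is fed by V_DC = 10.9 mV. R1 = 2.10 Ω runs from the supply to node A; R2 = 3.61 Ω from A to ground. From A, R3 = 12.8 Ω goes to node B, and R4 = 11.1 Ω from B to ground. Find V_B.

Looking into the second stage from A: R3 + R4 = 23.90 Ω appears in parallel with R2.
R2 ‖ (R3+R4) = 3.136 Ω.
V_A = 10.9 × 3.136/(2.10 + 3.136) = 6.529 mV.
Stage 2 is unloaded, so V_B = V_A · R4/(R3+R4) = 6.529 × 11.1/23.90 = 3.032 mV.

V_B ≈ 3.03 mV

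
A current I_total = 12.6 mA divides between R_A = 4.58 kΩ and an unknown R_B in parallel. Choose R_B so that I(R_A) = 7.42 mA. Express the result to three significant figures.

R_B ≈ 6.56 kΩ

Two-branch current divider: I_A = I_total · R_B/(R_A + R_B).
7.42/12.6 = R_B/(R_A + R_B) → R_B = R_A · (0.5889)/(1 − 0.5889) = 4.58 × 1.432 = 6.561 kΩ.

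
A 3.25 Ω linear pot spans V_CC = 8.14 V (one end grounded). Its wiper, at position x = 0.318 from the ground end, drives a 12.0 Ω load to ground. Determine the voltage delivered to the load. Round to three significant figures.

The pot divides into 2.216 Ω above the wiper and 1.034 Ω below.
Lower segment in parallel with the load: 1.034 ‖ 12.0 = 0.9515 Ω.
Loaded-divider output: V_out = 8.14 × 0.3004 = 2.445 V.
(Unloaded: V_out = x·V_CC = 2.59 V.)

V_out ≈ 2.44 V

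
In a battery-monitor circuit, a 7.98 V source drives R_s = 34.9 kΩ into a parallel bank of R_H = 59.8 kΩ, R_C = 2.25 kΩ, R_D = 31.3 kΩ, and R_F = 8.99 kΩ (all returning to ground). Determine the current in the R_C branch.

I ≈ 0.161 mA

Equivalent of the parallel group: R_p = 1.655 kΩ.
V_A = 7.98 × 1.655/36.55 = 0.3612 V.
Branch current I = V_A/R_C = 0.3612/2.25 = 0.1605 mA.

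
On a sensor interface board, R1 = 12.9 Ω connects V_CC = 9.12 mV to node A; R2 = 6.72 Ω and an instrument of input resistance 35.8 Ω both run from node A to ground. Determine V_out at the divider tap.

R2 ‖ R_L = (6.72 × 35.8)/(6.72 + 35.8) = 5.658 Ω.
Voltage divider with the loaded lower leg: V_out = 9.12 × 5.658/(12.9 + 5.658) = 9.12 × 0.3049 = 2.781 mV.
(Unloaded it would be 3.12 mV; the load pulls it down.)

V_out ≈ 2.78 mV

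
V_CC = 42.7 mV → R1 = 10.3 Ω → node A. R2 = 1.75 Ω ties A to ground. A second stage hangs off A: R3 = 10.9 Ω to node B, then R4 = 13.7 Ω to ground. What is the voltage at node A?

V_A ≈ 5.85 mV

The second stage (R3 + R4 = 24.60 Ω) loads node A in parallel with R2.
Effective lower resistance at A: R2 ‖ 24.60 = 1.634 Ω.
First divider: V_A = V_CC · 1.634/(10.3 + 1.634) = 5.846 mV.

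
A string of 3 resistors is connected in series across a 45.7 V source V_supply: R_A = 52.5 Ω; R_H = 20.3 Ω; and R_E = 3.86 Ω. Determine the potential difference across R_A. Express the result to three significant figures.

Series total: ΣR = 52.5 + 20.3 + 3.86 = 76.66 Ω.
V = V_supply · R/ΣR = 45.7 × 0.6848 = 31.30 V.

V ≈ 31.3 V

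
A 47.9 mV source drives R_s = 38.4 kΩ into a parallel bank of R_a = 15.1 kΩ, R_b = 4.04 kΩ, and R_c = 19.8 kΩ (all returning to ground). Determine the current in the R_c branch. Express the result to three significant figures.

I ≈ 0.161 µA

Combine the parallel branches: R_p = (1/15.1 + 1/4.04 + 1/19.8)⁻¹ = 2.745 kΩ.
V_A = 47.9 × 2.745/41.15 = 3.196 mV.
I(R_c) = V_A / R_c = 3.196/19.8 = 0.1614 µA.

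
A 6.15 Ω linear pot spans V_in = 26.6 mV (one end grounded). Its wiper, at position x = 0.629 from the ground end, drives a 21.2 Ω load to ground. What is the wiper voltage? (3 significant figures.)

V_out ≈ 15.7 mV

Lower segment x·R_p = 3.868 Ω; upper segment (1−x)·R_p = 2.282 Ω.
(x·R_p) ‖ R_L = 3.271 Ω.
Loaded-divider output: V_out = 26.6 × 0.5891 = 15.67 mV.
(Unloaded: V_out = x·V_in = 16.7 mV.)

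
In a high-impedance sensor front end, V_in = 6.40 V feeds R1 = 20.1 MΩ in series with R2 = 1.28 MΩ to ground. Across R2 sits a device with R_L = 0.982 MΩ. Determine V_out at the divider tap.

V_out ≈ 0.172 V

First combine the lower leg with the load: R2 ‖ R_L = 0.5557 MΩ.
Voltage divider with the loaded lower leg: V_out = 6.40 × 0.5557/(20.1 + 0.5557) = 6.40 × 0.02690 = 0.1722 V.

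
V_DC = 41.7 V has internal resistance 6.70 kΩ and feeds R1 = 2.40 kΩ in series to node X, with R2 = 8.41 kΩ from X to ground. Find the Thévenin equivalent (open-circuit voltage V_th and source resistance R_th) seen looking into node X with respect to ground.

R1' = 6.70 + 2.40 = 9.100 kΩ (source resistance + R1).
Open-circuit (no load on X): V_th = V_DC · R2/(R1' + R2) = 41.7 × 8.41/(9.100 + 8.41) = 20.03 V.
Zeroing V_DC shorts the top of R1' to ground, so R_th = R1' ‖ R2 = 4.371 kΩ.

V_th ≈ 20.0 V, R_th ≈ 4.37 kΩ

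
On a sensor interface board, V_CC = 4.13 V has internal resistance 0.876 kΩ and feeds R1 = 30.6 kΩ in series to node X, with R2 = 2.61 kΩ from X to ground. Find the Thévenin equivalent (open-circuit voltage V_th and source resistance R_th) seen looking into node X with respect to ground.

V_th ≈ 0.316 V, R_th ≈ 2.41 kΩ

R1' = 0.876 + 30.6 = 31.48 kΩ (source resistance + R1).
Open-circuit (no load on X): V_th = V_CC · R2/(R1' + R2) = 4.13 × 2.61/(31.48 + 2.61) = 0.3162 V.
Looking into X with the source shorted: R_th = R1'·R2/(R1'+R2) = 31.48 × 2.61/34.09 = 2.410 kΩ.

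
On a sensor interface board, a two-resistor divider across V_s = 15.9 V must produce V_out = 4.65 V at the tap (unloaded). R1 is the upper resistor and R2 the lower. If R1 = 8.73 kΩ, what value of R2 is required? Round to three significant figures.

Required fraction k = V_out/V_s = 0.2925.
Rearranging, R2 = R1·k/(1−k) = 8.73 × 0.4133 = 3.608 kΩ.

R2 ≈ 3.61 kΩ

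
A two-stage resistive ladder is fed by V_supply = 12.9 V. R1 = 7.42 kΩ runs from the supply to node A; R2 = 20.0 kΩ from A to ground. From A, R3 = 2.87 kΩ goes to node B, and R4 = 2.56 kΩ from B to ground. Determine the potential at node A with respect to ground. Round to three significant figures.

V_A ≈ 4.71 V

Looking into the second stage from A: R3 + R4 = 5.430 kΩ appears in parallel with R2.
R2 ‖ (R3+R4) = 4.271 kΩ.
V_A = 12.9 × 4.271/(7.42 + 4.271) = 4.712 V.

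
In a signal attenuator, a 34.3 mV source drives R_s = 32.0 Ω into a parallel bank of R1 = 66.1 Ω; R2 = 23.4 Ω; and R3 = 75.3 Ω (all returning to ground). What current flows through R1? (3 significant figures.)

I ≈ 0.158 mA

Combine the parallel branches: R_p = (1/66.1 + 1/23.4 + 1/75.3)⁻¹ = 14.06 Ω.
V_A by voltage divider: V_A = 34.3 × 14.06/(32.0 + 14.06) = 10.47 mV.
Branch current I = V_A/R1 = 10.47/66.1 = 0.1584 mA.
(Check via current divider: I_total = 0.7447 mA; share G_k/ΣG = 0.2126 → same result.)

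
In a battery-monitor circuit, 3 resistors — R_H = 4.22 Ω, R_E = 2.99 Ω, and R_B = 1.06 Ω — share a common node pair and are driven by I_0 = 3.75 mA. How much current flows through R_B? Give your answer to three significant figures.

I ≈ 2.34 mA

Total conductance ΣG = 1/4.22 + 1/2.99 + 1/1.06 = 1.515 (units of 1/Ω).
R_B takes the fraction G_k/ΣG = 0.9434/1.515 = 0.6228, so I = 3.75 × 0.6228 = 2.335 mA.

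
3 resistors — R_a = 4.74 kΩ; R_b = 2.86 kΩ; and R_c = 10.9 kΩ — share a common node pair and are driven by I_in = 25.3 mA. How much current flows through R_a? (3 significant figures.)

I ≈ 8.18 mA

Total conductance ΣG = 1/4.74 + 1/2.86 + 1/10.9 = 0.6524 (units of 1/kΩ).
R_a takes the fraction G_k/ΣG = 0.2110/0.6524 = 0.3234, so I = 25.3 × 0.3234 = 8.182 mA.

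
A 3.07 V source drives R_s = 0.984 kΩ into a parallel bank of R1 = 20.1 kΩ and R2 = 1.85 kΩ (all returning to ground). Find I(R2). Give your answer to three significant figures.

Parallel bank: R_p = 1/(1/20.1 + 1/1.85) = 1.694 kΩ.
V_A by voltage divider: V_A = 3.07 × 1.694/(0.984 + 1.694) = 1.942 V.
Branch current I = V_A/R2 = 1.942/1.85 = 1.050 mA.

I ≈ 1.05 mA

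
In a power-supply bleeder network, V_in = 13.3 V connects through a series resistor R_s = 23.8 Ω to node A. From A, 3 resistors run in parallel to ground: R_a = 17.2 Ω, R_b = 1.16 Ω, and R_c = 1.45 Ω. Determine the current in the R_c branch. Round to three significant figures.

Parallel bank: R_p = 1/(1/17.2 + 1/1.16 + 1/1.45) = 0.6212 Ω.
V_A by voltage divider: V_A = 13.3 × 0.6212/(23.8 + 0.6212) = 0.3383 V.
Branch current I = V_A/R_c = 0.3383/1.45 = 0.2333 A.
(Equivalently: I_total = 0.5446 A, then current-divider fraction G_k/ΣG = 0.4284.)

I ≈ 0.233 A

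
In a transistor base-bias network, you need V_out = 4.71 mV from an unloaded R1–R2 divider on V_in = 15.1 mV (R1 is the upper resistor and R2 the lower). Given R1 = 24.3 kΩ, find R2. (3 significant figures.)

R2 ≈ 11.0 kΩ

The divider ratio is R2/(R1+R2) = 4.71/15.1 = 0.3119.
So R2 = R1 · V_out/(V_in − V_out) = 24.3 × 4.71/(15.1 − 4.71) = 24.3 × 0.4533 = 11.02 kΩ.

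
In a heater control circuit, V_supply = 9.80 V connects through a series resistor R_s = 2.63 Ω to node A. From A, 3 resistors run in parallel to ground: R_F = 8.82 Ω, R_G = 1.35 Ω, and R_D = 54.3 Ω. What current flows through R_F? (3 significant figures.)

I ≈ 0.337 A

Equivalent of the parallel group: R_p = 1.146 Ω.
V_A by voltage divider: V_A = 9.80 × 1.146/(2.63 + 1.146) = 2.974 V.
I(R_F) = V_A / R_F = 2.974/8.82 = 0.3372 A.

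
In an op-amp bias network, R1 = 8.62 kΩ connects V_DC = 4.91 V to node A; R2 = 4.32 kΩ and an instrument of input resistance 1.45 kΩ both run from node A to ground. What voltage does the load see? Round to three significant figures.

V_out ≈ 0.549 V

R2 ‖ R_L = (4.32 × 1.45)/(4.32 + 1.45) = 1.086 kΩ.
Voltage divider with the loaded lower leg: V_out = 4.91 × 1.086/(8.62 + 1.086) = 4.91 × 0.1119 = 0.5492 V.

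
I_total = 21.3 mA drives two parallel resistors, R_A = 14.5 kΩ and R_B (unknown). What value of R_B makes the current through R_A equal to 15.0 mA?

R_B ≈ 34.5 kΩ

In a two-way split, I_A/I_total = R_B/(R_A + R_B).
With f = 0.7042, R_B = R_A · f/(1−f) = 14.5 × 2.381 = 34.52 kΩ.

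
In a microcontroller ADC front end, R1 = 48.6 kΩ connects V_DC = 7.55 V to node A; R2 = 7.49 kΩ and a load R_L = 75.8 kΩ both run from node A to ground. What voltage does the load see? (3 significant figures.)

First combine the lower leg with the load: R2 ‖ R_L = 6.816 kΩ.
Voltage divider with the loaded lower leg: V_out = 7.55 × 6.816/(48.6 + 6.816) = 7.55 × 0.1230 = 0.9287 V.

V_out ≈ 0.929 V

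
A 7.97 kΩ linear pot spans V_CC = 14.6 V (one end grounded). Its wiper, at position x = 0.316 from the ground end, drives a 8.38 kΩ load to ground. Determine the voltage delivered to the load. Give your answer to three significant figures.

Lower segment x·R_p = 2.519 kΩ; upper segment (1−x)·R_p = 5.451 kΩ.
(x·R_p) ‖ R_L = 1.937 kΩ.
Loaded-divider output: V_out = 14.6 × 0.2621 = 3.827 V.
(Unloaded: V_out = x·V_CC = 4.61 V.)

V_out ≈ 3.83 V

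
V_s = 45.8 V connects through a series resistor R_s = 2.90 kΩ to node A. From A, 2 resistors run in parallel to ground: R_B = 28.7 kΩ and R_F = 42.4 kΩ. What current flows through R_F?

Equivalent of the parallel group: R_p = 17.12 kΩ.
Node voltage V_A = V_s · R_p/(R_s + R_p) = 45.8 × 0.8551 = 39.16 V.
I(R_F) = V_A / R_F = 39.16/42.4 = 0.9237 mA.

I ≈ 0.924 mA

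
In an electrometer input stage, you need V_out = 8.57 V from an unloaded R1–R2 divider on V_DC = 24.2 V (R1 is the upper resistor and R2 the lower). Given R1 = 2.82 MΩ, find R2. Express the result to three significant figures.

R2 ≈ 1.55 MΩ

The divider ratio is R2/(R1+R2) = 8.57/24.2 = 0.3541.
R2 = R1 · 0.3541/(1 − 0.3541) = 1.546 MΩ.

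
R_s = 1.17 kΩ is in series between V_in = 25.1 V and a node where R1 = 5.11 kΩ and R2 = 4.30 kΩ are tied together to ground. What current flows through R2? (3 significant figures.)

Combine the parallel branches: R_p = (1/5.11 + 1/4.30)⁻¹ = 2.335 kΩ.
Node voltage V_A = V_in · R_p/(R_s + R_p) = 25.1 × 0.6662 = 16.72 V.
Branch current I = V_A/R2 = 16.72/4.30 = 3.889 mA.

I ≈ 3.89 mA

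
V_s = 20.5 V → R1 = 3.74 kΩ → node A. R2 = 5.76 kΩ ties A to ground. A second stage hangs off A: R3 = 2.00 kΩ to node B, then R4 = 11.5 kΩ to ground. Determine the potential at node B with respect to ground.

The second stage (R3 + R4 = 13.50 kΩ) loads node A in parallel with R2.
Effective lower resistance at A: R2 ‖ 13.50 = 4.037 kΩ.
First divider: V_A = V_s · 4.037/(3.74 + 4.037) = 10.64 V.
Then the unloaded second divider: V_B = V_A × R4/(R3+R4) = 10.64 × 0.8519 = 9.065 V.

V_B ≈ 9.07 V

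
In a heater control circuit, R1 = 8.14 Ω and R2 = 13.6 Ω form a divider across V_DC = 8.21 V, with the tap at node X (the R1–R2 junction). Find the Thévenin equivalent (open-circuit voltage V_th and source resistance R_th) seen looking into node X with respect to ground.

V_th is the unloaded tap voltage: V_DC · R2/(R1+R2) = 8.21 × 0.6256 = 5.136 V.
With V_DC suppressed (replaced by a short), R_th = R1 ‖ R2 = (8.140 × 13.6)/(8.140 + 13.6) = 5.092 Ω.

V_th ≈ 5.14 V, R_th ≈ 5.09 Ω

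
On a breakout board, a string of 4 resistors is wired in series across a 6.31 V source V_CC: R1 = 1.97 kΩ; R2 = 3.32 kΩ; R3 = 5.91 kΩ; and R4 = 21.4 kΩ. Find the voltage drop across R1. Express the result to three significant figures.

V ≈ 0.381 V

Total series resistance ΣR = 1.97 + 3.32 + 5.91 + 21.4 = 32.60 kΩ.
Voltage divider: V = V_CC · (1.970 / 32.60) = 6.31 × 0.06043 = 0.3813 V.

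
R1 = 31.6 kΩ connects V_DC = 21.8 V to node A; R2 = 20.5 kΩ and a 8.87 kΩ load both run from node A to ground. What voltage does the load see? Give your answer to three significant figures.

First combine the lower leg with the load: R2 ‖ R_L = 6.191 kΩ.
Voltage divider with the loaded lower leg: V_out = 21.8 × 6.191/(31.6 + 6.191) = 21.8 × 0.1638 = 3.571 V.

V_out ≈ 3.57 V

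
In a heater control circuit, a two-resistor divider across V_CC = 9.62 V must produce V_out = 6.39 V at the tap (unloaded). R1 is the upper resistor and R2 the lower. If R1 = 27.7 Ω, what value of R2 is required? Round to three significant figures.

The divider ratio is R2/(R1+R2) = 6.39/9.62 = 0.6642.
So R2 = R1 · V_out/(V_CC − V_out) = 27.7 × 6.39/(9.62 − 6.39) = 27.7 × 1.978 = 54.80 Ω.

R2 ≈ 54.8 Ω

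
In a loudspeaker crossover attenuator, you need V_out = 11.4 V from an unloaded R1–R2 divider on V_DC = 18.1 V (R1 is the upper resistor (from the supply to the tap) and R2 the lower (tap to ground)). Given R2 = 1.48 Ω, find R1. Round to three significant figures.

Required fraction k = V_out/V_DC = 0.6298.
So R1 = R2 · (V_DC/V_out − 1) = 1.48 × (18.1/11.4 − 1) = 1.48 × 0.5877 = 0.8698 Ω.

R1 ≈ 0.870 Ω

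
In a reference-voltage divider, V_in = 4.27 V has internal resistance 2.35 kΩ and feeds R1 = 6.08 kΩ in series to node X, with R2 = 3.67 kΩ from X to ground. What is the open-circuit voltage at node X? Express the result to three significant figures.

V_th ≈ 1.30 V

R1' = 2.35 + 6.08 = 8.430 kΩ (source resistance + R1).
With X open, the divider is unloaded: V_th = 4.27 × 3.67/12.10 = 1.295 V.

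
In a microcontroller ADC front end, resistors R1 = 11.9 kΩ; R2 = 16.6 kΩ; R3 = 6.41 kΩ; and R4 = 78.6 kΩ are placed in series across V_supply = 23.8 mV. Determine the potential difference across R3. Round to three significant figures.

V ≈ 1.34 mV

Total series resistance ΣR = 11.9 + 16.6 + 6.41 + 78.6 = 113.5 kΩ.
By the voltage-divider rule, V = 23.8 × 6.410/113.5 = 1.344 mV.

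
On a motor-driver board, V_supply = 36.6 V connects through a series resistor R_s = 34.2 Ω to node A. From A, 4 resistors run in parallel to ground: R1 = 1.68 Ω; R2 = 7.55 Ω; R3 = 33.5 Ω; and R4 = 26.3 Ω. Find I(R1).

Equivalent of the parallel group: R_p = 1.257 Ω.
V_A by voltage divider: V_A = 36.6 × 1.257/(34.2 + 1.257) = 1.297 V.
I(R1) = V_A / R1 = 1.297/1.68 = 0.7723 A.

I ≈ 0.772 A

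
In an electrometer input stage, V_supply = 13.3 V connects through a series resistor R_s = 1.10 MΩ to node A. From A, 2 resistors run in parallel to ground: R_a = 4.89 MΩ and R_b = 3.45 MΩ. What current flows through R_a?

I ≈ 1.76 µA

Parallel bank: R_p = 1/(1/4.89 + 1/3.45) = 2.023 MΩ.
Node voltage V_A = V_supply · R_p/(R_s + R_p) = 13.3 × 0.6478 = 8.615 V.
Branch current I = V_A/R_a = 8.615/4.89 = 1.762 µA.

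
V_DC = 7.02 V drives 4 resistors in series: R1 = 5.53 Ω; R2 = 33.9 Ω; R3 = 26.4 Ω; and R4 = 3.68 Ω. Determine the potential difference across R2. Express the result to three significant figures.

Series total: ΣR = 5.53 + 33.9 + 26.4 + 3.68 = 69.51 Ω.
V = V_DC · R/ΣR = 7.02 × 0.4877 = 3.424 V.

V ≈ 3.42 V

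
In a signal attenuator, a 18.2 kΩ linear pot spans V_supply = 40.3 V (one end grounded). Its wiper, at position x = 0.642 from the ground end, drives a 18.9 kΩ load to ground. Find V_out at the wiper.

V_out ≈ 21.2 V

The pot divides into 6.516 kΩ above the wiper and 11.68 kΩ below.
(x·R_p) ‖ R_L = 7.221 kΩ.
V_out = 40.3 × 7.221/(6.516 + 7.221) = 21.18 V.
(Unloaded: V_out = x·V_supply = 25.9 V.)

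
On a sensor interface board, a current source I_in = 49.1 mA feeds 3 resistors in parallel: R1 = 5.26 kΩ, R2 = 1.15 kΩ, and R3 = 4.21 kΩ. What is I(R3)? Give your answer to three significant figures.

I ≈ 8.99 mA

Total conductance ΣG = 1/5.26 + 1/1.15 + 1/4.21 = 1.297 (units of 1/kΩ).
Current divider: I(R3) = I_in · G_k/ΣG = 49.1 × (0.2375/1.297) = 49.1 × 0.1831 = 8.991 mA.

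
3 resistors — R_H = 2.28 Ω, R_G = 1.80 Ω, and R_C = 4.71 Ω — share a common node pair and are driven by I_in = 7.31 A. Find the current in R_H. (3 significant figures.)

Total conductance ΣG = 1/2.28 + 1/1.80 + 1/4.71 = 1.206 (units of 1/Ω).
R_H takes the fraction G_k/ΣG = 0.4386/1.206 = 0.3635, so I = 7.31 × 0.3635 = 2.657 A.

I ≈ 2.66 A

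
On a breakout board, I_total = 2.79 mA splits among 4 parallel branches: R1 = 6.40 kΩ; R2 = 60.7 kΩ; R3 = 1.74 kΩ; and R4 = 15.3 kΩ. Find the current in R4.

I ≈ 0.224 mA

ΣG = 1/6.40 + 1/60.7 + 1/1.74 + 1/15.3 = 0.8128.
Current divider: I(R4) = I_total · G_k/ΣG = 2.79 × (0.06536/0.8128) = 2.79 × 0.08041 = 0.2244 mA.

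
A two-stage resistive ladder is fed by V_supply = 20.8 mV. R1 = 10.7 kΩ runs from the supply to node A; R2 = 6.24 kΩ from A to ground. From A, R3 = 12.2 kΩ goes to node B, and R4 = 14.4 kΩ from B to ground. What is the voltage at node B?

The second stage (R3 + R4 = 26.60 kΩ) loads node A in parallel with R2.
Effective lower resistance at A: R2 ‖ 26.60 = 5.054 kΩ.
First divider: V_A = V_supply · 5.054/(10.7 + 5.054) = 6.673 mV.
Then the unloaded second divider: V_B = V_A × R4/(R3+R4) = 6.673 × 0.5414 = 3.612 mV.

V_B ≈ 3.61 mV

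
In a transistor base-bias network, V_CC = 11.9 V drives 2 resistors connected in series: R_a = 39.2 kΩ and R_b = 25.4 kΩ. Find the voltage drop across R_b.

Series total: ΣR = 39.2 + 25.4 = 64.60 kΩ.
Voltage divider: V = V_CC · (25.40 / 64.60) = 11.9 × 0.3932 = 4.679 V.

V ≈ 4.68 V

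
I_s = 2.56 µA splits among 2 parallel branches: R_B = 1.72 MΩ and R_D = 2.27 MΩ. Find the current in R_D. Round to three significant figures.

Two-branch current divider: I_k = I_s · R_other/(R_1 + R_2).
So I = 2.56 × 1.72/3.990 = 1.104 µA.

I ≈ 1.10 µA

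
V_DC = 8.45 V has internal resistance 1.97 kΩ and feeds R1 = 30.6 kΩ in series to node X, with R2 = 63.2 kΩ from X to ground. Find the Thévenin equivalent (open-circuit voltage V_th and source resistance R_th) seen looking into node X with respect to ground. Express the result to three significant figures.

V_th ≈ 5.58 V, R_th ≈ 21.5 kΩ

R1' = 1.97 + 30.6 = 32.57 kΩ (source resistance + R1).
V_th is the unloaded tap voltage: V_DC · R2/(R1'+R2) = 8.45 × 0.6599 = 5.576 V.
Looking into X with the source shorted: R_th = R1'·R2/(R1'+R2) = 32.57 × 63.2/95.77 = 21.49 kΩ.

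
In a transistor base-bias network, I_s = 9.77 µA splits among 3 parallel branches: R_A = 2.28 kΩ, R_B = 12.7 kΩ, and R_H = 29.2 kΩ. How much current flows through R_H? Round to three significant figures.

I ≈ 0.607 µA

Conductances: ΣG = 1/2.28 + 1/12.7 + 1/29.2 = 0.5516 (1/kΩ).
Current divider: I(R_H) = I_s · G_k/ΣG = 9.77 × (0.03425/0.5516) = 9.77 × 0.06209 = 0.6066 µA.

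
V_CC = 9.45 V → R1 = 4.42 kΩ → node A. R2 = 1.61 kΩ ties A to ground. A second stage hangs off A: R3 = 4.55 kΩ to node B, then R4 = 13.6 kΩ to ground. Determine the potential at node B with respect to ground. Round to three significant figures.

V_B ≈ 1.78 V

Looking into the second stage from A: R3 + R4 = 18.15 kΩ appears in parallel with R2.
Effective lower resistance at A: R2 ‖ 18.15 = 1.479 kΩ.
First divider: V_A = V_CC · 1.479/(4.42 + 1.479) = 2.369 V.
V_B = V_A × 0.7493 = 1.775 V.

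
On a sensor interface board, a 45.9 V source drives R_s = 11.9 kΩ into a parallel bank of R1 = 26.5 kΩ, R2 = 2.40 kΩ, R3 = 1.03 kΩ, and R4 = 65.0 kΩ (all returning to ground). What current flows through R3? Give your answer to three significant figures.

I ≈ 2.46 mA

Equivalent of the parallel group: R_p = 0.6941 kΩ.
V_A by voltage divider: V_A = 45.9 × 0.6941/(11.9 + 0.6941) = 2.530 V.
I(R3) = V_A / R3 = 2.530/1.03 = 2.456 mA.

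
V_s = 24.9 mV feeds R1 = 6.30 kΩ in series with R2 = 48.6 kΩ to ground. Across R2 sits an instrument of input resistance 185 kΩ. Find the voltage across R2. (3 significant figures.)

V_out ≈ 21.4 mV

The load sits in parallel with R2, giving an effective lower resistance R2' = R2·R_L/(R2+R_L) = 38.49 kΩ.
Now apply the divider: V_out = 24.9 × 0.8593 = 21.40 mV.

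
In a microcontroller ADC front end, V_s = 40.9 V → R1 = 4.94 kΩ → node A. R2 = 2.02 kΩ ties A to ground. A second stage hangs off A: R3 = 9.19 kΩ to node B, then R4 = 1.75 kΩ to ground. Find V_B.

V_B ≈ 1.68 V

The second stage (R3 + R4 = 10.94 kΩ) loads node A in parallel with R2.
R2 ‖ (R3+R4) = 1.705 kΩ.
So V_A = 40.9 × 0.2566 = 10.49 V.
Then the unloaded second divider: V_B = V_A × R4/(R3+R4) = 10.49 × 0.1600 = 1.679 V.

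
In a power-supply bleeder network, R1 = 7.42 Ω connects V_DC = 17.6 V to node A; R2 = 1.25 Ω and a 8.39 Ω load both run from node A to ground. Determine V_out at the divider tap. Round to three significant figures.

V_out ≈ 2.25 V

First combine the lower leg with the load: R2 ‖ R_L = 1.088 Ω.
Then V_out = V_DC · R2'/(R1 + R2') = 17.6 × 1.088/8.508 = 2.251 V.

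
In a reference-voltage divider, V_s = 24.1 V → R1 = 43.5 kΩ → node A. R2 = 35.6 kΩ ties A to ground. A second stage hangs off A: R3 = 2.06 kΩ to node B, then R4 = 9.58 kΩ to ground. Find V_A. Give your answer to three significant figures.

V_A ≈ 4.04 V

The second stage (R3 + R4 = 11.64 kΩ) loads node A in parallel with R2.
R2 ‖ (R3+R4) = 8.772 kΩ.
First divider: V_A = V_s · 8.772/(43.5 + 8.772) = 4.044 V.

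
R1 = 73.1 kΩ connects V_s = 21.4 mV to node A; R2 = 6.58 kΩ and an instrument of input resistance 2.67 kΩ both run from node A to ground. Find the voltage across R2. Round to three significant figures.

First combine the lower leg with the load: R2 ‖ R_L = 1.899 kΩ.
Voltage divider with the loaded lower leg: V_out = 21.4 × 1.899/(73.1 + 1.899) = 21.4 × 0.02532 = 0.5419 mV.

V_out ≈ 0.542 mV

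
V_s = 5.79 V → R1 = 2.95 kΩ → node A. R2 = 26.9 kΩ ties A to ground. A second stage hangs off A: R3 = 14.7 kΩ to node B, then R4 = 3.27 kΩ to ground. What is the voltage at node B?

Looking into the second stage from A: R3 + R4 = 17.97 kΩ appears in parallel with R2.
Effective lower resistance at A: R2 ‖ 17.97 = 10.77 kΩ.
So V_A = 5.79 × 0.7850 = 4.545 V.
Then the unloaded second divider: V_B = V_A × R4/(R3+R4) = 4.545 × 0.1820 = 0.8271 V.

V_B ≈ 0.827 V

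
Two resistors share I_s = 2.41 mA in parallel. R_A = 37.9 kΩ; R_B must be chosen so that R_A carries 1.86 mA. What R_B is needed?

R_B ≈ 128 kΩ

The fraction through R_A equals R_B/(R_A+R_B).
With f = 0.7718, R_B = R_A · f/(1−f) = 37.9 × 3.382 = 128.2 kΩ.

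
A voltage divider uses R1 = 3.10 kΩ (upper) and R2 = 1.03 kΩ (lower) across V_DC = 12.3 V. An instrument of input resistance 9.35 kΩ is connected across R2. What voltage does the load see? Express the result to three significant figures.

The load sits in parallel with R2, giving an effective lower resistance R2' = R2·R_L/(R2+R_L) = 0.9278 kΩ.
Voltage divider with the loaded lower leg: V_out = 12.3 × 0.9278/(3.10 + 0.9278) = 12.3 × 0.2303 = 2.833 V.
(Unloaded it would be 3.07 V; the load pulls it down.)

V_out ≈ 2.83 V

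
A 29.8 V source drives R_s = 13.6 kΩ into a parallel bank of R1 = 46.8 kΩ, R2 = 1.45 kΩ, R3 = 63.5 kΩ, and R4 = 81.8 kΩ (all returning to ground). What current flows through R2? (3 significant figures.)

I ≈ 1.86 mA

Parallel bank: R_p = 1/(1/46.8 + 1/1.45 + 1/63.5 + 1/81.8) = 1.353 kΩ.
Node voltage V_A = V_in · R_p/(R_s + R_p) = 29.8 × 0.09049 = 2.697 V.
Branch current I = V_A/R2 = 2.697/1.45 = 1.860 mA.
(Check via current divider: I_total = 1.993 mA; share G_k/ΣG = 0.9332 → same result.)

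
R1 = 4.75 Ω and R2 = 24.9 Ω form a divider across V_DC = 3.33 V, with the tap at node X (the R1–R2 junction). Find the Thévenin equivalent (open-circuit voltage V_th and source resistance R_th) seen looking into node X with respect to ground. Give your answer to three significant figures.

V_th is the unloaded tap voltage: V_DC · R2/(R1+R2) = 3.33 × 0.8398 = 2.797 V.
Looking into X with the source shorted: R_th = R1·R2/(R1+R2) = 4.750 × 24.9/29.65 = 3.989 Ω.

V_th ≈ 2.80 V, R_th ≈ 3.99 Ω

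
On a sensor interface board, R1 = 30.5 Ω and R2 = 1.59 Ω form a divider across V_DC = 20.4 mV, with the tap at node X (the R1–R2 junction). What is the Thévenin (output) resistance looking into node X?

R_th ≈ 1.51 Ω

Looking into X with the source shorted: R_th = R1·R2/(R1+R2) = 30.50 × 1.59/32.09 = 1.511 Ω.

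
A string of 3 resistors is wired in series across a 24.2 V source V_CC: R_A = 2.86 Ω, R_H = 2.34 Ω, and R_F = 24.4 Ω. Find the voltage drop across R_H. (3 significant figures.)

Series total: ΣR = 2.86 + 2.34 + 24.4 = 29.60 Ω.
V = V_CC · R/ΣR = 24.2 × 0.07905 = 1.913 V.

V ≈ 1.91 V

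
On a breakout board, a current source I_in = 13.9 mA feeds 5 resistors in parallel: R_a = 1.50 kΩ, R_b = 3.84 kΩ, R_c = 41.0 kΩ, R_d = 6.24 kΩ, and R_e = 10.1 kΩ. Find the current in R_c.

I ≈ 0.280 mA

Conductances: ΣG = 1/1.50 + 1/3.84 + 1/41.0 + 1/6.24 + 1/10.1 = 1.211 (1/kΩ).
By the current-divider rule, I = I_in · G_k/ΣG = 13.9 × 0.02014 = 0.2800 mA.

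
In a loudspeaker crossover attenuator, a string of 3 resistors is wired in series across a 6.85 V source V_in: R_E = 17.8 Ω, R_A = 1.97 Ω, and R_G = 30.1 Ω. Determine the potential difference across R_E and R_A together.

Series total: ΣR = 17.8 + 1.97 + 30.1 = 49.87 Ω.
R_{R_E..R_A} = 17.8 + 1.97 = 19.77 Ω.
By the voltage-divider rule, V = 6.85 × 19.77/49.87 = 2.716 V.

V ≈ 2.72 V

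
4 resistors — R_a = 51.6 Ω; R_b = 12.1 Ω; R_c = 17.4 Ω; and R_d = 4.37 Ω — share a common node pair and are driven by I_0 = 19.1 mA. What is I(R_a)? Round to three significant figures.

ΣG = 1/51.6 + 1/12.1 + 1/17.4 + 1/4.37 = 0.3883.
Current divider: I(R_a) = I_0 · G_k/ΣG = 19.1 × (0.01938/0.3883) = 19.1 × 0.04991 = 0.9532 mA.

I ≈ 0.953 mA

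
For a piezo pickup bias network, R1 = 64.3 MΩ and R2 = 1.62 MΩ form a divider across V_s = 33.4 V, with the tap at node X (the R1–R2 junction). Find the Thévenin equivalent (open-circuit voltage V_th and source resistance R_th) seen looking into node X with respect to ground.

V_th ≈ 0.821 V, R_th ≈ 1.58 MΩ

With X open, the divider is unloaded: V_th = 33.4 × 1.62/65.92 = 0.8208 V.
With V_s suppressed (replaced by a short), R_th = R1 ‖ R2 = (64.30 × 1.62)/(64.30 + 1.62) = 1.580 MΩ.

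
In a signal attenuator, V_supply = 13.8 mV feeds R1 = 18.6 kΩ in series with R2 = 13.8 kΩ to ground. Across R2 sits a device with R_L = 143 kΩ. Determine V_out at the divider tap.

V_out ≈ 5.57 mV

First combine the lower leg with the load: R2 ‖ R_L = 12.59 kΩ.
Then V_out = V_supply · R2'/(R1 + R2') = 13.8 × 12.59/31.19 = 5.569 mV.
(Unloaded it would be 5.88 mV; the load pulls it down.)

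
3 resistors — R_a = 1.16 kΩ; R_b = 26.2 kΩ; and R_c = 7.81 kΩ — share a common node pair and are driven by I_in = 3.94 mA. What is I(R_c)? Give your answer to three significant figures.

I ≈ 0.491 mA

Conductances: ΣG = 1/1.16 + 1/26.2 + 1/7.81 = 1.028 (1/kΩ).
Current divider: I(R_c) = I_in · G_k/ΣG = 3.94 × (0.1280/1.028) = 3.94 × 0.1245 = 0.4906 mA.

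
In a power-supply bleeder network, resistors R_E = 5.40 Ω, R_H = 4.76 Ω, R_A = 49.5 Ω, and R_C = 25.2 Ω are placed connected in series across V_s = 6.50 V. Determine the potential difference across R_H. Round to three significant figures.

V ≈ 0.365 V

Total series resistance ΣR = 5.40 + 4.76 + 49.5 + 25.2 = 84.86 Ω.
V = V_s · R/ΣR = 6.50 × 0.05609 = 0.3646 V.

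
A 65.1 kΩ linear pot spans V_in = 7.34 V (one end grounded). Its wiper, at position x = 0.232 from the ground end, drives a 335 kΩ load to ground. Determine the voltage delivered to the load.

Split the track: R_lower = x·R_p = 15.10 kΩ, R_upper = (1−x)·R_p = 50.00 kΩ.
Lower segment in parallel with the load: 15.10 ‖ 335 = 14.45 kΩ.
Then V_out = V_in · 14.45/(50.00 + 14.45) = 1.646 V.

V_out ≈ 1.65 V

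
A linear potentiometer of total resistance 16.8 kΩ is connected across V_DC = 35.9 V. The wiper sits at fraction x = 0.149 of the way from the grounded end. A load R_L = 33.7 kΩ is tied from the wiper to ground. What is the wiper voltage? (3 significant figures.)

The pot divides into 14.30 kΩ above the wiper and 2.503 kΩ below.
(x·R_p) ‖ R_L = 2.330 kΩ.
Loaded-divider output: V_out = 35.9 × 0.1401 = 5.031 V.

V_out ≈ 5.03 V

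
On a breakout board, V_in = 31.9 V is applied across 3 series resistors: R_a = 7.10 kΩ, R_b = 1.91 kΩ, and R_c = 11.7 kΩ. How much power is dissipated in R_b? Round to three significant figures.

ΣR = 20.71 kΩ → I = 31.9/20.71 = 1.540 mA.
V(R_b) = I·R = 2.942 V; P = V·I = 2.942 × 1.540 = 4.532 mW.

P ≈ 4.53 mW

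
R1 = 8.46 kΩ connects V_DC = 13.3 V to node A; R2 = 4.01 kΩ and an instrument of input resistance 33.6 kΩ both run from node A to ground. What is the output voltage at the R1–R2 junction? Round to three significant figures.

R2 ‖ R_L = (4.01 × 33.6)/(4.01 + 33.6) = 3.582 kΩ.
Then V_out = V_DC · R2'/(R1 + R2') = 13.3 × 3.582/12.04 = 3.957 V.
(Unloaded it would be 4.28 V; the load pulls it down.)

V_out ≈ 3.96 V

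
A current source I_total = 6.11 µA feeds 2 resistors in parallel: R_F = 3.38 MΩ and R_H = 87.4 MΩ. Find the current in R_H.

I ≈ 0.227 µA

With just two branches, the current splits inversely with resistance.
So I = 6.11 × 3.38/90.78 = 0.2275 µA.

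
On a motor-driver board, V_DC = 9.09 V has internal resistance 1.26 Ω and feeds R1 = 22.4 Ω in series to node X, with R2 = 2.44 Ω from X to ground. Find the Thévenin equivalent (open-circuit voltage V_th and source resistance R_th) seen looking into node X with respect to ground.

V_th ≈ 0.850 V, R_th ≈ 2.21 Ω

R1' = 1.26 + 22.4 = 23.66 Ω (source resistance + R1).
V_th is the unloaded tap voltage: V_DC · R2/(R1'+R2) = 9.09 × 0.09349 = 0.8498 V.
With V_DC suppressed (replaced by a short), R_th = R1' ‖ R2 = (23.66 × 2.44)/(23.66 + 2.44) = 2.212 Ω.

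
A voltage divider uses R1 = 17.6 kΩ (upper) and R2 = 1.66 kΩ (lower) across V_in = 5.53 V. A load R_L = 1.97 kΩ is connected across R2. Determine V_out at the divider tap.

First combine the lower leg with the load: R2 ‖ R_L = 0.9009 kΩ.
Now apply the divider: V_out = 5.53 × 0.04869 = 0.2693 V.

V_out ≈ 0.269 V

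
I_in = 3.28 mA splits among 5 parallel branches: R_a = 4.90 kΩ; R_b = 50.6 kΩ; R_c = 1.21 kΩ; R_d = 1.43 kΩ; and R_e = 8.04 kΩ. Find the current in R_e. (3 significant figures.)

I ≈ 0.218 mA

Conductances: ΣG = 1/4.90 + 1/50.6 + 1/1.21 + 1/1.43 + 1/8.04 = 1.874 (1/kΩ).
By the current-divider rule, I = I_in · G_k/ΣG = 3.28 × 0.06637 = 0.2177 mA.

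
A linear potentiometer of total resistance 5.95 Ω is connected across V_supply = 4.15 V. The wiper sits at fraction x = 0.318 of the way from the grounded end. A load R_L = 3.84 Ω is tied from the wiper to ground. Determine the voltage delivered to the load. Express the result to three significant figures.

The pot divides into 4.058 Ω above the wiper and 1.892 Ω below.
(x·R_p) ‖ R_L = 1.268 Ω.
V_out = 4.15 × 1.268/(4.058 + 1.268) = 0.9878 V.

V_out ≈ 0.988 V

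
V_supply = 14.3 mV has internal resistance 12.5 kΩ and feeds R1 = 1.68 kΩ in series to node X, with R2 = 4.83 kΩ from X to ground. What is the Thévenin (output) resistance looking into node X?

R1' = 12.5 + 1.68 = 14.18 kΩ (source resistance + R1).
Zeroing V_supply shorts the top of R1' to ground, so R_th = R1' ‖ R2 = 3.603 kΩ.

R_th ≈ 3.60 kΩ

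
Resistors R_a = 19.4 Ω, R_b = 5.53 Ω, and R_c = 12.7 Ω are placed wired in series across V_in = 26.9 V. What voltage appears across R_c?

Total series resistance ΣR = 19.4 + 5.53 + 12.7 = 37.63 Ω.
By the voltage-divider rule, V = 26.9 × 12.70/37.63 = 9.079 V.

V ≈ 9.08 V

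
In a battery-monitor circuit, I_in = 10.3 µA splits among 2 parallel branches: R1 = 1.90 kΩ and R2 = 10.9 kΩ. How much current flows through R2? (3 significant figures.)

I ≈ 1.53 µA

With just two branches, the current splits inversely with resistance.
So I = 10.3 × 1.90/12.80 = 1.529 µA.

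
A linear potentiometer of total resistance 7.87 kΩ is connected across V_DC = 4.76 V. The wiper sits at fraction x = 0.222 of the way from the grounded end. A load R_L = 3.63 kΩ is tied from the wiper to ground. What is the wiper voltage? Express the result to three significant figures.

Lower segment x·R_p = 1.747 kΩ; upper segment (1−x)·R_p = 6.123 kΩ.
Lower segment in parallel with the load: 1.747 ‖ 3.63 = 1.179 kΩ.
Then V_out = V_DC · 1.179/(6.123 + 1.179) = 0.7688 V.

V_out ≈ 0.769 V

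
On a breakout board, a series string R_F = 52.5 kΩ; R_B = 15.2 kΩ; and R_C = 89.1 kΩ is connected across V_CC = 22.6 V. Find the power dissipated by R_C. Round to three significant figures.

P ≈ 1.85 mW

Series current I = V_CC/ΣR = 22.6/156.8 = 0.1441 mA.
V(R_C) = I·R = 12.84 V; P = V·I = 12.84 × 0.1441 = 1.851 mW.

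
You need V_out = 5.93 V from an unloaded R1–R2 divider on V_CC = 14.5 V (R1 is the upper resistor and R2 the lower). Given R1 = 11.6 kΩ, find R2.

V_out/V_CC = R2/(R1+R2) = 0.4090.
Rearranging, R2 = R1·k/(1−k) = 11.6 × 0.6919 = 8.027 kΩ.

R2 ≈ 8.03 kΩ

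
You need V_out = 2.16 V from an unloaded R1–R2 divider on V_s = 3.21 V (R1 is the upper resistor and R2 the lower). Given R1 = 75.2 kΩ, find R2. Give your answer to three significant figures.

Required fraction k = V_out/V_s = 0.6729.
R2 = R1 · 0.6729/(1 − 0.6729) = 154.7 kΩ.

R2 ≈ 155 kΩ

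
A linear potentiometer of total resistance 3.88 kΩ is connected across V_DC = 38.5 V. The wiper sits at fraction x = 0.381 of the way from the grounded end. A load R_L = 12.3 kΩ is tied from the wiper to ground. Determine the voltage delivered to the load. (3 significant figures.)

Lower segment x·R_p = 1.478 kΩ; upper segment (1−x)·R_p = 2.402 kΩ.
R_L loads the lower segment: effective lower R = 1.320 kΩ.
Then V_out = V_DC · 1.320/(2.402 + 1.320) = 13.65 V.
(Unloaded: V_out = x·V_DC = 14.7 V.)

V_out ≈ 13.7 V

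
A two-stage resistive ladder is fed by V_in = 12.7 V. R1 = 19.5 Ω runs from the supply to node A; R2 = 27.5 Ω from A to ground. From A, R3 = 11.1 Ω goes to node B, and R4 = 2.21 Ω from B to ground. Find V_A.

V_A ≈ 4.00 V

Looking into the second stage from A: R3 + R4 = 13.31 Ω appears in parallel with R2.
Effective lower resistance at A: R2 ‖ 13.31 = 8.969 Ω.
First divider: V_A = V_in · 8.969/(19.5 + 8.969) = 4.001 V.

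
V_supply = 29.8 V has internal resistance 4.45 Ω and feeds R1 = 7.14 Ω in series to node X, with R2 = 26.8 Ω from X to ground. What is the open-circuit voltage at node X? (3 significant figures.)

V_th ≈ 20.8 V

R1' = 4.45 + 7.14 = 11.59 Ω (source resistance + R1).
Open-circuit (no load on X): V_th = V_supply · R2/(R1' + R2) = 29.8 × 26.8/(11.59 + 26.8) = 20.80 V.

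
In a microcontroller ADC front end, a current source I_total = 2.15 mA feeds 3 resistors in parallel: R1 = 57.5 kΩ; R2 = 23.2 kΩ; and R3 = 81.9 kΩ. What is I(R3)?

ΣG = 1/57.5 + 1/23.2 + 1/81.9 = 0.07270.
By the current-divider rule, I = I_total · G_k/ΣG = 2.15 × 0.1679 = 0.3611 mA.

I ≈ 0.361 mA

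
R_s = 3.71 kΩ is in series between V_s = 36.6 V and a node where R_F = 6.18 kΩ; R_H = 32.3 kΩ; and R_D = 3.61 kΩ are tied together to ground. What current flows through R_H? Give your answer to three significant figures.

Combine the parallel branches: R_p = (1/6.18 + 1/32.3 + 1/3.61)⁻¹ = 2.129 kΩ.
Node voltage V_A = V_s · R_p/(R_s + R_p) = 36.6 × 0.3646 = 13.34 V.
Branch current I = V_A/R_H = 13.34/32.3 = 0.4131 mA.

I ≈ 0.413 mA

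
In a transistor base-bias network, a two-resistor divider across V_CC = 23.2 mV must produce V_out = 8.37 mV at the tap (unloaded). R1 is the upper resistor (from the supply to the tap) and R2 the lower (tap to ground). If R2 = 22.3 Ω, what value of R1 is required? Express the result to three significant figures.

Required fraction k = V_out/V_CC = 0.3608.
Rearranging, R1 = R2·(1−k)/k = 22.3 × 1.772 = 39.51 Ω.

R1 ≈ 39.5 Ω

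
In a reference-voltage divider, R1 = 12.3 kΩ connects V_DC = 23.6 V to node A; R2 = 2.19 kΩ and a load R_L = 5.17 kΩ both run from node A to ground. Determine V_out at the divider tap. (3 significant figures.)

R2 ‖ R_L = (2.19 × 5.17)/(2.19 + 5.17) = 1.538 kΩ.
Now apply the divider: V_out = 23.6 × 0.1112 = 2.624 V.

V_out ≈ 2.62 V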